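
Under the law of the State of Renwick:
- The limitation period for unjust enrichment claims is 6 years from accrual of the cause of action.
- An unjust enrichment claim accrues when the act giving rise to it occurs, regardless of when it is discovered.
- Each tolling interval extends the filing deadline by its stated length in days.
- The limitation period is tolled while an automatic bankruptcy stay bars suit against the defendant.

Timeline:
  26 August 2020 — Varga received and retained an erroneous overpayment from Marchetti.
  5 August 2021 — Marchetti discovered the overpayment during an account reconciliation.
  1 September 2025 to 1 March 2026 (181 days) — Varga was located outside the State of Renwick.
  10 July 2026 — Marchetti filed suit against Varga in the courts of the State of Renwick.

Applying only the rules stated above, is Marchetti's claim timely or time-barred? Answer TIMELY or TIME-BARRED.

The claim accrued on 26 August 2020, when the wrongful act occurred; under the stated occurrence rule the 5 August 2021 discovery does not delay accrual.
The untolled deadline — 6 years after 26 August 2020 — is 26 August 2026.
The defendant's absence from the jurisdiction from 1 September 2025 to 1 March 2026 does not toll the period, because no stated rule makes the defendant's absence a tolling event.
The 10 July 2026 filing precedes the 26 August 2026 deadline; the claim is timely.

TIMELY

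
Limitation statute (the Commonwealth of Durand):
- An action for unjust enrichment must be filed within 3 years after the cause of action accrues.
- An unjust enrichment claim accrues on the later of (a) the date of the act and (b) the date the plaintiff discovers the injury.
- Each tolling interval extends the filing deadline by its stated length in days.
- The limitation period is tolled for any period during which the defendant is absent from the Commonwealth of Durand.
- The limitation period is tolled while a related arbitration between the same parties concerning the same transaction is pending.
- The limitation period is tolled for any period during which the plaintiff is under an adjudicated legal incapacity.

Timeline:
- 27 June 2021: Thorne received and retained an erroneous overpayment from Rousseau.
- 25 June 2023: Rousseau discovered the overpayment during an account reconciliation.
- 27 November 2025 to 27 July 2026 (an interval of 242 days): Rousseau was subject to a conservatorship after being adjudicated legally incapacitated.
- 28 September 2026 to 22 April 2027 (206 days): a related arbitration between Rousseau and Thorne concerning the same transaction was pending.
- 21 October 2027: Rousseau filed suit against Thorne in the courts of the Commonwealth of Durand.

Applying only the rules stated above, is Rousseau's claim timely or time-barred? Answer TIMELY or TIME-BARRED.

The claim accrued on 25 June 2023 — the later of the 27 June 2021 act and the 25 June 2023 discovery.
Adding the 3 years base period to 25 June 2023 gives a deadline of 25 June 2026, before any tolling.
The period was tolled for 242 days by the plaintiff's legal incapacity (27 November 2025 to 27 July 2026), pushing the deadline to 22 February 2027.
The period was tolled for 206 days by the pending related arbitration (28 September 2026 to 22 April 2027), pushing the deadline to 16 September 2027.
Filing on 21 October 2027 missed the 16 September 2027 deadline — the action is time-barred.

TIME-BARRED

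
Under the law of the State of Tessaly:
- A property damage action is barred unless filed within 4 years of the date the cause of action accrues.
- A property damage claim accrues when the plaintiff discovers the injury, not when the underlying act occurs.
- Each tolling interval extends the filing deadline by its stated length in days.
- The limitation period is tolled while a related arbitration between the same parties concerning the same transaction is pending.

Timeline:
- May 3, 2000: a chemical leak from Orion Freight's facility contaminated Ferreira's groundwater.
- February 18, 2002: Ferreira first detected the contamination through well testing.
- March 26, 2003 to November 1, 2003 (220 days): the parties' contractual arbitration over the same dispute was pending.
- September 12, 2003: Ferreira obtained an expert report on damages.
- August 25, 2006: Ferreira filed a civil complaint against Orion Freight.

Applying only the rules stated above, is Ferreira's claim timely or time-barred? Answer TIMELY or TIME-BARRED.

TIMELY

Accrual is tied to discovery, so the period began on February 18, 2002 rather than on May 3, 2000 when the act occurred.
4 years from February 18, 2002 is February 18, 2006.
Because the pending related arbitration ran from March 26, 2003 to November 1, 2003, the deadline is extended by 220 days to September 26, 2006.
The other events in the timeline have no effect on the limitation period under the stated rules.
The August 25, 2006 filing precedes the September 26, 2006 deadline; the claim is timely.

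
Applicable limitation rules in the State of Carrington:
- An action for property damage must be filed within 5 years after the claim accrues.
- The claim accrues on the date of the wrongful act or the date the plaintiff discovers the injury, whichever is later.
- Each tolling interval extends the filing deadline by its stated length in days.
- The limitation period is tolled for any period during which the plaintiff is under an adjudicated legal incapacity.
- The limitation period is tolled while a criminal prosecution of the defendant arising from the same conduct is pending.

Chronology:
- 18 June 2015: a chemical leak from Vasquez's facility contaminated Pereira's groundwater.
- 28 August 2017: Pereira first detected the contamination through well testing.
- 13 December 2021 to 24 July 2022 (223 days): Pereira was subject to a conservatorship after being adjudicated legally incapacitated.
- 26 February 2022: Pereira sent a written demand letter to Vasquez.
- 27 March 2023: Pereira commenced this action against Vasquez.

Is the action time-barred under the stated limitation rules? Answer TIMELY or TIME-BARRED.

Because discovery on 28 August 2017 post-dates the 18 June 2015 act, accrual under the later-of rule falls on 28 August 2017.
Adding the 5 years base period to 28 August 2017 gives a deadline of 28 August 2022, before any tolling.
Because the plaintiff's legal incapacity ran from 13 December 2021 to 24 July 2022, the deadline is extended by 223 days to 8 April 2023.
None of the other events listed affects the running of the period under the stated rules.
The 27 March 2023 filing precedes the 8 April 2023 deadline; the claim is timely.

TIMELY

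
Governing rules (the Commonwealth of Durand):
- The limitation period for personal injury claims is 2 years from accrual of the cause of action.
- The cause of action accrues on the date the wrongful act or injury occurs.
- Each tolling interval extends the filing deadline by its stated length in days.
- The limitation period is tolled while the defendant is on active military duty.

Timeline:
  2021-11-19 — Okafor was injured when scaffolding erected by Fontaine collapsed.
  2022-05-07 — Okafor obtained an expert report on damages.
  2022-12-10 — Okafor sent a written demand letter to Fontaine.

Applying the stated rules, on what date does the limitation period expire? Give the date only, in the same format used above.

The cause of action accrued on 2021-11-19, the date of the act.
Adding the 2 years base period to 2021-11-19 gives a deadline of 2023-11-19, before any tolling.
Nothing else in the chronology tolls or restarts the period.

2023-11-19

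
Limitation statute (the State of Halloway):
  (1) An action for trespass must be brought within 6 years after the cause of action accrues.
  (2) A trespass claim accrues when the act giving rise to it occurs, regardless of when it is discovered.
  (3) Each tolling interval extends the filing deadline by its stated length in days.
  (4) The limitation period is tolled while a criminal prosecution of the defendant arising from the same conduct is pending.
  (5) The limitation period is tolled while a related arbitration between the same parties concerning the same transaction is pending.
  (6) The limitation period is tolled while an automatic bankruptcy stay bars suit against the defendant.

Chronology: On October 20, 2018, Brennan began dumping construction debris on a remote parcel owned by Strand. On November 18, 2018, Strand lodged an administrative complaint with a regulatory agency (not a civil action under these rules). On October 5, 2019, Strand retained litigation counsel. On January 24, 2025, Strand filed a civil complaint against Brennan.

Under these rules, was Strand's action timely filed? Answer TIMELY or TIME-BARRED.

The limitation period began to run on October 20, 2018.
The untolled deadline — 6 years after October 20, 2018 — is October 20, 2024.
Nothing else in the chronology tolls or restarts the period.
Strand filed on January 24, 2025, after the October 20, 2024 deadline, so the action is time-barred.

TIME-BARRED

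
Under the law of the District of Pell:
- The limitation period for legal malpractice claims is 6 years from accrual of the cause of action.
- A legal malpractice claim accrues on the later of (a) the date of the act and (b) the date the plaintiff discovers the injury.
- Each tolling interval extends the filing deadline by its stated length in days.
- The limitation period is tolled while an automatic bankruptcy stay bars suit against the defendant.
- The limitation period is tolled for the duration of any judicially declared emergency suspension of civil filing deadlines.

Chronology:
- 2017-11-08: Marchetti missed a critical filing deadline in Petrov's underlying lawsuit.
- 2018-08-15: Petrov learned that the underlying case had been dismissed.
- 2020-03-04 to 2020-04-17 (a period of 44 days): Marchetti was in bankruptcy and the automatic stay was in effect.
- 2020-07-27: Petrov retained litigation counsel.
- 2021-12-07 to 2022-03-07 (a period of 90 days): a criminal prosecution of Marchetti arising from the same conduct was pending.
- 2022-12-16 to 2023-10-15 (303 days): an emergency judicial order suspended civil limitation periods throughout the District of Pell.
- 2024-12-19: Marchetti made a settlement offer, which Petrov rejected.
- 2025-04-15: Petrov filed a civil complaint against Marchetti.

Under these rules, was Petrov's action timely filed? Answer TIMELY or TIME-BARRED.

The claim accrued on 2018-08-15 — the later of the 2017-11-08 act and the 2018-08-15 discovery.
6 years from 2018-08-15 is 2024-08-15.
The period was tolled for 44 days by the automatic bankruptcy stay (2020-03-04 to 2020-04-17), pushing the deadline to 2024-09-28.
The period was tolled for 303 days by the emergency suspension of filing deadlines (2022-12-16 to 2023-10-15), pushing the deadline to 2025-07-28.
The pending criminal prosecution from 2021-12-07 to 2022-03-07 does not toll the period, because no stated rule makes a criminal prosecution a tolling event.
The other events in the timeline have no effect on the limitation period under the stated rules.
Filing on 2025-04-15 beat the 2025-07-28 deadline — the action is timely.

TIMELY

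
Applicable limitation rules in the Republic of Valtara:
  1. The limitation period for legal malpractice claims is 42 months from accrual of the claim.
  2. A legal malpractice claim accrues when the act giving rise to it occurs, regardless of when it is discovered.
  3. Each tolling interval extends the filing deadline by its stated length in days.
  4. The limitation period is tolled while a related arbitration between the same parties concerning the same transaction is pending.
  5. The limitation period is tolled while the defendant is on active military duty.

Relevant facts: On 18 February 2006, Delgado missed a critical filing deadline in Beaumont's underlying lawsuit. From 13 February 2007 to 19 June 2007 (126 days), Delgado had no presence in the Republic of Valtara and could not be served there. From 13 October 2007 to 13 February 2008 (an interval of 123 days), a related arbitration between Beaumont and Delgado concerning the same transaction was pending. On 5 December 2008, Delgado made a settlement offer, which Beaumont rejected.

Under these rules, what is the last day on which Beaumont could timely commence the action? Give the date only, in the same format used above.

The limitation period began to run on 18 February 2006.
The untolled deadline — 42 months after 18 February 2006 — is 18 August 2009.
Because the pending related arbitration ran from 13 October 2007 to 13 February 2008, the deadline is extended by 123 days to 19 December 2009.
The defendant's absence from the jurisdiction from 13 February 2007 to 19 June 2007 does not toll the period, because no stated rule makes the defendant's absence a tolling event.
None of the other events listed affects the running of the period under the stated rules.

19 December 2009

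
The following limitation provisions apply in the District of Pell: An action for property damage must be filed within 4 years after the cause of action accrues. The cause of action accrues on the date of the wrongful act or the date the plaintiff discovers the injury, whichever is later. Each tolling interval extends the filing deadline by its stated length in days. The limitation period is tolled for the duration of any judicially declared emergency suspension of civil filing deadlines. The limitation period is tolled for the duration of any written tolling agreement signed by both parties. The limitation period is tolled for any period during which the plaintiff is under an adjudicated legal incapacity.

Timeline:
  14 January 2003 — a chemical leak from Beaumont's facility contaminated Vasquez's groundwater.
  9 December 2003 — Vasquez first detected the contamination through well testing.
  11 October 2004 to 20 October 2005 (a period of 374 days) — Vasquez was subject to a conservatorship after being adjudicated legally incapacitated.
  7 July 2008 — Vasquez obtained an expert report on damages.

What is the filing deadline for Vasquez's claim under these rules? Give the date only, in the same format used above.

The claim accrued on 9 December 2003 — the later of the 14 January 2003 act and the 9 December 2003 discovery.
4 years from 9 December 2003 is 9 December 2007.
Because the plaintiff's legal incapacity ran from 11 October 2004 to 20 October 2005, the deadline is extended by 374 days to 17 December 2008.
The other events in the timeline have no effect on the limitation period under the stated rules.

17 December 2008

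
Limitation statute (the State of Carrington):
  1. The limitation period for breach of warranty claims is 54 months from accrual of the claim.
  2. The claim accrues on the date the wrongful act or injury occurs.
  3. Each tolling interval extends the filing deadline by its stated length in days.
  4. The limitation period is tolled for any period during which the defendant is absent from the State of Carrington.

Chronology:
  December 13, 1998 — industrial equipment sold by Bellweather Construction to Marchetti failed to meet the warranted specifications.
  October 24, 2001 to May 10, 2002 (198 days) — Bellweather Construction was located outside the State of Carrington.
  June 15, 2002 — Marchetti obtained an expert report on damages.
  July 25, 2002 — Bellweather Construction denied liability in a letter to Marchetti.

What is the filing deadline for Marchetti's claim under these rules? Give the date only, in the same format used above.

December 28, 2003

The limitation period began to run on December 13, 1998.
The untolled deadline — 54 months after December 13, 1998 — is June 13, 2003.
Because the defendant's absence from the jurisdiction ran from October 24, 2001 to May 10, 2002, the deadline is extended by 198 days to December 28, 2003.
None of the other events listed affects the running of the period under the stated rules.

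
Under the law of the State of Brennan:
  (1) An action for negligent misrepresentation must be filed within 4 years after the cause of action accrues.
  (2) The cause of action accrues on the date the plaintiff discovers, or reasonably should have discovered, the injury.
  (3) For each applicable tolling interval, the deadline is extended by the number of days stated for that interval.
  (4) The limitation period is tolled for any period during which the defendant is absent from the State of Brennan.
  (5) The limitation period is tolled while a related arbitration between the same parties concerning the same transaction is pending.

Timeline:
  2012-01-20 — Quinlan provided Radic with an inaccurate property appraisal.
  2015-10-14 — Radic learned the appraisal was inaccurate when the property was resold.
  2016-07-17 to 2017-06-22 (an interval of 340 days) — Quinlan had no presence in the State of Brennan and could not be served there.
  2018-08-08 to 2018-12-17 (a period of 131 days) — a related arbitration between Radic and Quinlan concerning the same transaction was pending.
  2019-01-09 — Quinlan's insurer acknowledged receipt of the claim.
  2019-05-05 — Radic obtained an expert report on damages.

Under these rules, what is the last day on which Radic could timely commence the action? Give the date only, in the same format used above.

2021-01-27

The claim did not accrue until Radic discovered the injury on 2015-10-14; the 2012-01-20 act date does not start the clock under the stated rule.
The untolled deadline — 4 years after 2015-10-14 — is 2019-10-14.
The period was tolled for 340 days by the defendant's absence from the jurisdiction (2016-07-17 to 2017-06-22), pushing the deadline to 2020-09-18.
The pending related arbitration from 2018-08-08 to 2018-12-17 tolled the period for 131 days, extending the deadline to 2021-01-27.
Nothing else in the chronology tolls or restarts the period.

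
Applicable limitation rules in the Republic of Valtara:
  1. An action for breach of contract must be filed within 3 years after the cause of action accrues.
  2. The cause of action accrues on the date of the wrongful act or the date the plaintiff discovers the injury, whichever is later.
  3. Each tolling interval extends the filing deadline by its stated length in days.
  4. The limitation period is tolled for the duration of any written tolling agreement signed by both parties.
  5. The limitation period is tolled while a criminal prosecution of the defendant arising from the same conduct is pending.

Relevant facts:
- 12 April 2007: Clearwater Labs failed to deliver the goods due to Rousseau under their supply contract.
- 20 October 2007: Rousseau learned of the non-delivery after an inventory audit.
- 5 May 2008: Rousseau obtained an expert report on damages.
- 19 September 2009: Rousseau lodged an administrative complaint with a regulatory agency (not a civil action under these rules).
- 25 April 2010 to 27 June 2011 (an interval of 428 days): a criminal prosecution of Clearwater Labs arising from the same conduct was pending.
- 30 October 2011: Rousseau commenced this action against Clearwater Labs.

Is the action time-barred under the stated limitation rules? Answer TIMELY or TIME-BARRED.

TIMELY

The claim accrued on 20 October 2007 — the later of the 12 April 2007 act and the 20 October 2007 discovery.
3 years from 20 October 2007 is 20 October 2010.
The period was tolled for 428 days by the pending criminal prosecution (25 April 2010 to 27 June 2011), pushing the deadline to 22 December 2011.
The other events in the timeline have no effect on the limitation period under the stated rules.
The 30 October 2011 filing precedes the 22 December 2011 deadline; the claim is timely.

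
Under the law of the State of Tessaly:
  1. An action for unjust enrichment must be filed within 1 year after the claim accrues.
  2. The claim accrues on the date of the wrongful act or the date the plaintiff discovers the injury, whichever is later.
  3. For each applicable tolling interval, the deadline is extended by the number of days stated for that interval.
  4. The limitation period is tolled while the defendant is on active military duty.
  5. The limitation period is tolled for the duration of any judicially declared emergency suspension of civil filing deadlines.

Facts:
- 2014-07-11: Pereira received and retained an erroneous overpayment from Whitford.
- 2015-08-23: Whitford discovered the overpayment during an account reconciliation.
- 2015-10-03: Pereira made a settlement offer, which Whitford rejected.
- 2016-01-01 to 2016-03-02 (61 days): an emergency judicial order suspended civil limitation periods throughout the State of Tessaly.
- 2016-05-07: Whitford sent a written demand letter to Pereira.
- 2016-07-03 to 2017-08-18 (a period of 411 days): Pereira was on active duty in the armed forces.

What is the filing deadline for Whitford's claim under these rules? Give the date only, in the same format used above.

2017-12-08

Taking the later of the act (2014-07-11) and discovery (2015-08-23), the claim accrued on 2015-08-23.
The untolled deadline — 1 year after 2015-08-23 — is 2016-08-23.
The emergency suspension of filing deadlines from 2016-01-01 to 2016-03-02 tolled the period for 61 days, extending the deadline to 2016-10-23.
Because the defendant's active military service ran from 2016-07-03 to 2017-08-18, the deadline is extended by 411 days to 2017-12-08.
None of the other events listed affects the running of the period under the stated rules.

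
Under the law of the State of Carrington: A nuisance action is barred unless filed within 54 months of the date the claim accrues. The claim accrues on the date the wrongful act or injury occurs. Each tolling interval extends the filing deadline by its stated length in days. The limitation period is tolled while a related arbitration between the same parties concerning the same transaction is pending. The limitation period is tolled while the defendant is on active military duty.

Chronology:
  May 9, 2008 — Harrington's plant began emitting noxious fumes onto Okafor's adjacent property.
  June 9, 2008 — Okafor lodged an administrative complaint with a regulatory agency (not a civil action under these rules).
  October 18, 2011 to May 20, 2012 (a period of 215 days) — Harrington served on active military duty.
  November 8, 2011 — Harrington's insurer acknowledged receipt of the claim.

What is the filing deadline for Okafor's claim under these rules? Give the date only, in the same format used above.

The claim accrued on May 9, 2008, when the wrongful act occurred.
54 months from May 9, 2008 is November 9, 2012.
The defendant's active military service from October 18, 2011 to May 20, 2012 tolled the period for 215 days, extending the deadline to June 12, 2013.
None of the other events listed affects the running of the period under the stated rules.

June 12, 2013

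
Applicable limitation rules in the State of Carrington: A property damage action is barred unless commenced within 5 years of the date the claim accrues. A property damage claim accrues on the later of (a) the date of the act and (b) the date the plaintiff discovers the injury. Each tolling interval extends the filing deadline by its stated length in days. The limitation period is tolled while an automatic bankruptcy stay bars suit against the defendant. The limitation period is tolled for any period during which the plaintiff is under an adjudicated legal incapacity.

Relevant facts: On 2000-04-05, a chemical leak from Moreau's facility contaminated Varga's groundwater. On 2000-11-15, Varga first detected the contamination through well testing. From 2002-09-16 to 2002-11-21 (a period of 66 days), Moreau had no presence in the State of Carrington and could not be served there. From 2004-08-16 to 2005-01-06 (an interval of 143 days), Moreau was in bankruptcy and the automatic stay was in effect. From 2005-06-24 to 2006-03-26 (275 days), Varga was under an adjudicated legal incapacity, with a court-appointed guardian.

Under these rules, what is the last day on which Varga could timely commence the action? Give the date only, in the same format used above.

Because discovery on 2000-11-15 post-dates the 2000-04-05 act, accrual under the later-of rule falls on 2000-11-15.
The untolled deadline — 5 years after 2000-11-15 — is 2005-11-15.
The automatic bankruptcy stay from 2004-08-16 to 2005-01-06 tolled the period for 143 days, extending the deadline to 2006-04-07.
The plaintiff's legal incapacity from 2005-06-24 to 2006-03-26 tolled the period for 275 days, extending the deadline to 2007-01-07.
Although the defendant's absence ran from 2002-09-16 to 2002-11-21, the stated rules do not make that a tolling event, so it is disregarded.

2007-01-07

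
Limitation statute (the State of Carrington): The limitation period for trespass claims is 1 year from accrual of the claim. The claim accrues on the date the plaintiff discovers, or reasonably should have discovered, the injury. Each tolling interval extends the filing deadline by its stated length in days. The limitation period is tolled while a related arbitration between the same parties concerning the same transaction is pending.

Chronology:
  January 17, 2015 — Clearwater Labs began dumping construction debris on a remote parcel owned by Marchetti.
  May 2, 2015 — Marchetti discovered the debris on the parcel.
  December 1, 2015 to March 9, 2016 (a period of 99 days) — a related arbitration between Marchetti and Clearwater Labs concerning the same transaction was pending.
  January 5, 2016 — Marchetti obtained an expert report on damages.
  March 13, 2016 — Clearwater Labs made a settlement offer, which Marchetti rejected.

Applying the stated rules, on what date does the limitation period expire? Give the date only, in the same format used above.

The claim did not accrue until Marchetti discovered the injury on May 2, 2015; the January 17, 2015 act date does not start the clock under the stated rule.
The untolled deadline — 1 year after May 2, 2015 — is May 2, 2016.
The period was tolled for 99 days by the pending related arbitration (December 1, 2015 to March 9, 2016), pushing the deadline to August 9, 2016.
None of the other events listed affects the running of the period under the stated rules.

August 9, 2016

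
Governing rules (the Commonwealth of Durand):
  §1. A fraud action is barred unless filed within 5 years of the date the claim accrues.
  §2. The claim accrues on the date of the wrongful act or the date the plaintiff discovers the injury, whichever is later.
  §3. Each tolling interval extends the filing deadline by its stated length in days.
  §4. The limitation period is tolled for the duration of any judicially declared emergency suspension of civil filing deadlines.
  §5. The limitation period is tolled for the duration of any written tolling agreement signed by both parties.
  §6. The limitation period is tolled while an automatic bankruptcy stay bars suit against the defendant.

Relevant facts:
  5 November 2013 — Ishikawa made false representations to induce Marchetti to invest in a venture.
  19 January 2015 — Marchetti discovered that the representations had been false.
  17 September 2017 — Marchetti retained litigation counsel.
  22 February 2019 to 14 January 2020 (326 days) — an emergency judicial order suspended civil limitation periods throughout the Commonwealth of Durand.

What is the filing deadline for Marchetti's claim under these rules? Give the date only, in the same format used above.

10 December 2020

Because discovery on 19 January 2015 post-dates the 5 November 2013 act, accrual under the later-of rule falls on 19 January 2015.
The untolled deadline — 5 years after 19 January 2015 — is 19 January 2020.
The period was tolled for 326 days by the emergency suspension of filing deadlines (22 February 2019 to 14 January 2020), pushing the deadline to 10 December 2020.
Nothing else in the chronology tolls or restarts the period.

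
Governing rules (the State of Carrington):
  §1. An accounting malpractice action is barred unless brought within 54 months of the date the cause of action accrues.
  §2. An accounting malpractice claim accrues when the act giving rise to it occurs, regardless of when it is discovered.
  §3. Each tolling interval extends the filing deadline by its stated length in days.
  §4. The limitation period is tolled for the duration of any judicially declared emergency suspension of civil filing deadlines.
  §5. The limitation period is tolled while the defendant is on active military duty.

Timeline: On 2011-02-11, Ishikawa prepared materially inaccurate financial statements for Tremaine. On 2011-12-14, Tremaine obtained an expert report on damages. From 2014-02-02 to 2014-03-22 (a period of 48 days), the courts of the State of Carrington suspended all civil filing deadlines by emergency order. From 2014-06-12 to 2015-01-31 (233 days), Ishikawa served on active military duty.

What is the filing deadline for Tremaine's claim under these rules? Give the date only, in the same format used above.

The limitation period began to run on 2011-02-11.
54 months from 2011-02-11 is 2015-08-11.
The emergency suspension of filing deadlines from 2014-02-02 to 2014-03-22 tolled the period for 48 days, extending the deadline to 2015-09-28.
The period was tolled for 233 days by the defendant's active military service (2014-06-12 to 2015-01-31), pushing the deadline to 2016-05-18.
The other events in the timeline have no effect on the limitation period under the stated rules.

2016-05-18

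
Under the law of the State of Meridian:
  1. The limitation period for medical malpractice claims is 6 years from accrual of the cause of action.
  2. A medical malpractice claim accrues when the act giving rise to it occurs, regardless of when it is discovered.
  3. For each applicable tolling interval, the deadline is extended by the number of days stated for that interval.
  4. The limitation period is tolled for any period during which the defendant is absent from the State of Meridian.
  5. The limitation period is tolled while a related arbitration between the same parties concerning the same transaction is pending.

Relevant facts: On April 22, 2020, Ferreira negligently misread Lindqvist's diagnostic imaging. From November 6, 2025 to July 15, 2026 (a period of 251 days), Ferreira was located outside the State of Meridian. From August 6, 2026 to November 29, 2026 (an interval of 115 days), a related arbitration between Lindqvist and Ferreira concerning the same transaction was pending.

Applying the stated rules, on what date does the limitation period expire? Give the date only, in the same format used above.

The limitation period began to run on April 22, 2020.
The untolled deadline — 6 years after April 22, 2020 — is April 22, 2026.
Because the defendant's absence from the jurisdiction ran from November 6, 2025 to July 15, 2026, the deadline is extended by 251 days to December 29, 2026.
Because the pending related arbitration ran from August 6, 2026 to November 29, 2026, the deadline is extended by 115 days to April 23, 2027.

April 23, 2027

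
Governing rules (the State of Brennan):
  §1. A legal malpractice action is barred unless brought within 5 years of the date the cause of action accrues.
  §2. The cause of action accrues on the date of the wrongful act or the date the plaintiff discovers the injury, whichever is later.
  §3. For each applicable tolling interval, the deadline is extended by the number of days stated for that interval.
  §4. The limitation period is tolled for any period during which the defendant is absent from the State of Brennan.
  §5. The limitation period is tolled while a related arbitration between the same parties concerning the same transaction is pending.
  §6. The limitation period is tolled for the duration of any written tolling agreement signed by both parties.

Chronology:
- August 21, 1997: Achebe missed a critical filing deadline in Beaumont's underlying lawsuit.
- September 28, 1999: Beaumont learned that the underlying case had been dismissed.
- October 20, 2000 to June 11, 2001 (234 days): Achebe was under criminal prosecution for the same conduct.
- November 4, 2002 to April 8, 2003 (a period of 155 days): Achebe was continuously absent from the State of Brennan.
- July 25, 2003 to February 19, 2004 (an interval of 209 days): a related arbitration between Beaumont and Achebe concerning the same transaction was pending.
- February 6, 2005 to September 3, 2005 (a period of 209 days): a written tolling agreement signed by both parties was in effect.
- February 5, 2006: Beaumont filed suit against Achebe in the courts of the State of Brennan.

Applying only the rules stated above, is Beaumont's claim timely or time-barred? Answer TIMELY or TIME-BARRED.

TIMELY

Because discovery on September 28, 1999 post-dates the August 21, 1997 act, accrual under the later-of rule falls on September 28, 1999.
5 years from September 28, 1999 is September 28, 2004.
The period was tolled for 155 days by the defendant's absence from the jurisdiction (November 4, 2002 to April 8, 2003), pushing the deadline to March 2, 2005.
The pending related arbitration from July 25, 2003 to February 19, 2004 tolled the period for 209 days, extending the deadline to September 27, 2005.
The period was tolled for 209 days by the written tolling agreement (February 6, 2005 to September 3, 2005), pushing the deadline to April 24, 2006.
Although a criminal prosecution ran from October 20, 2000 to June 11, 2001, the stated rules do not make that a tolling event, so it is disregarded.
The February 5, 2006 filing precedes the April 24, 2006 deadline; the claim is timely.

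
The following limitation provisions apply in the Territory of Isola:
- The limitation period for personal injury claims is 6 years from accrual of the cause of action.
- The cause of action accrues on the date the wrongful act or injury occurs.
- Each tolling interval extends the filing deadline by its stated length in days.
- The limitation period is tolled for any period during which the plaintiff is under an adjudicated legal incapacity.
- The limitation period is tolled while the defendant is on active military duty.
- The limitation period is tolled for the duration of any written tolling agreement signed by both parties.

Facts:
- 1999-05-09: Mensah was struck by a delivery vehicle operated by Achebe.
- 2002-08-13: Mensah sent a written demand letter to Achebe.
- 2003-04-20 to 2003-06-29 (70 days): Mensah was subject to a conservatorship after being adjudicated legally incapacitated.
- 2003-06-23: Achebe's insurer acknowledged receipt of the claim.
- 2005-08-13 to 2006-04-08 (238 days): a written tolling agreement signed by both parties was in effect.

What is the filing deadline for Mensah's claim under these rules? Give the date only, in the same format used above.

2005-07-18

The limitation period began to run on 1999-05-09.
The untolled deadline — 6 years after 1999-05-09 — is 2005-05-09.
The plaintiff's legal incapacity from 2003-04-20 to 2003-06-29 tolled the period for 70 days, extending the deadline to 2005-07-18.
By the time the written tolling agreement began on 2005-08-13, the limitation period had already expired on 2005-07-18; that interval cannot revive it.
Nothing else in the chronology tolls or restarts the period.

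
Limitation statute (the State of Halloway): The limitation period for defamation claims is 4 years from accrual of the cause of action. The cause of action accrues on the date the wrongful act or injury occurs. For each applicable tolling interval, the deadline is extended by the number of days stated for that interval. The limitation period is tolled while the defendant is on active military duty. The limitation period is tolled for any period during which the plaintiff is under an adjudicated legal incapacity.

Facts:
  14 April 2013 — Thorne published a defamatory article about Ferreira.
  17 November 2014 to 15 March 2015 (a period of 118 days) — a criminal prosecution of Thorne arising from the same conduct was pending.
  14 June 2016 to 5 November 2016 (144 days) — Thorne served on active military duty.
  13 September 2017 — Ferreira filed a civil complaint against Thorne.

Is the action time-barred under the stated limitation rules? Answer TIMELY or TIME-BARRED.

The limitation period began to run on 14 April 2013.
Adding the 4 years base period to 14 April 2013 gives a deadline of 14 April 2017, before any tolling.
Because the defendant's active military service ran from 14 June 2016 to 5 November 2016, the deadline is extended by 144 days to 5 September 2017.
No stated provision tolls the period for a criminal prosecution, so the interval from 17 November 2014 to 15 March 2015 has no effect on the deadline.
Ferreira filed on 13 September 2017, after the 5 September 2017 deadline, so the action is time-barred.

TIME-BARRED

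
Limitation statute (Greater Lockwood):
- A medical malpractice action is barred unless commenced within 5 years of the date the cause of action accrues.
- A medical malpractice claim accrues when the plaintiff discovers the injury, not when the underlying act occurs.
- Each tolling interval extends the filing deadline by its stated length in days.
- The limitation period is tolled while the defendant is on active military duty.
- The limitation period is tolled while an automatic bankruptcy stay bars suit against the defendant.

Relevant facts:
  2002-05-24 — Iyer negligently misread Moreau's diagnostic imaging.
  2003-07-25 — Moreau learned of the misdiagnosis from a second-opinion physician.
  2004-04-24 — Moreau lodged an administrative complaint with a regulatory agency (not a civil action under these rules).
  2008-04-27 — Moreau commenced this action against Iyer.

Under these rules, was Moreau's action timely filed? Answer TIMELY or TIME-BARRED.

TIMELY

Accrual is tied to discovery, so the period began on 2003-07-25 rather than on 2002-05-24 when the act occurred.
Adding the 5 years base period to 2003-07-25 gives a deadline of 2008-07-25, before any tolling.
The other events in the timeline have no effect on the limitation period under the stated rules.
Filing on 2008-04-27 beat the 2008-07-25 deadline — the action is timely.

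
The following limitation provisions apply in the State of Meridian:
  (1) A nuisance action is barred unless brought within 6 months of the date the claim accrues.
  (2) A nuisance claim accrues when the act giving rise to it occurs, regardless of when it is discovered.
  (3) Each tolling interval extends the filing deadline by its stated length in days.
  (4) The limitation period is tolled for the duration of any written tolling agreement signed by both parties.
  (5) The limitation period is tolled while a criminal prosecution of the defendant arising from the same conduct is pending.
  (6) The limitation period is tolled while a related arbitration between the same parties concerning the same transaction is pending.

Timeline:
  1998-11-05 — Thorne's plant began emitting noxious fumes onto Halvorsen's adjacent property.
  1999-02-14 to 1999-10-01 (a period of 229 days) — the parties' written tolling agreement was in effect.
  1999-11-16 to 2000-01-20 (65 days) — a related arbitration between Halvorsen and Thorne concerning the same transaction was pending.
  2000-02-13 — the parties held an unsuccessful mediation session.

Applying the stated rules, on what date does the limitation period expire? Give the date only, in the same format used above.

2000-02-23

The claim accrued on 1998-11-05, the date of the act.
Adding the 6 months base period to 1998-11-05 gives a deadline of 1999-05-05, before any tolling.
Because the written tolling agreement ran from 1999-02-14 to 1999-10-01, the deadline is extended by 229 days to 1999-12-20.
The pending related arbitration from 1999-11-16 to 2000-01-20 tolled the period for 65 days, extending the deadline to 2000-02-23.
None of the other events listed affects the running of the period under the stated rules.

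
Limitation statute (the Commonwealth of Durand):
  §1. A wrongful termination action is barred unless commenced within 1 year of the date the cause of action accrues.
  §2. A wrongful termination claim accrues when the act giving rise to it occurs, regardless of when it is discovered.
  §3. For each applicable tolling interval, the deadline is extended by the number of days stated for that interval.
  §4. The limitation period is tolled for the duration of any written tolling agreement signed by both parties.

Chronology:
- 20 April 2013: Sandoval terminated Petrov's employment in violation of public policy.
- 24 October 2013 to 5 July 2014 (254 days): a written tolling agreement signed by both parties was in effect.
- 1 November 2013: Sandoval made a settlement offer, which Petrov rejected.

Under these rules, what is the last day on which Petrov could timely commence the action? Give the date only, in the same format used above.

30 December 2014

The limitation period began to run on 20 April 2013.
Adding the 1 year base period to 20 April 2013 gives a deadline of 20 April 2014, before any tolling.
The period was tolled for 254 days by the written tolling agreement (24 October 2013 to 5 July 2014), pushing the deadline to 30 December 2014.
The other events in the timeline have no effect on the limitation period under the stated rules.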